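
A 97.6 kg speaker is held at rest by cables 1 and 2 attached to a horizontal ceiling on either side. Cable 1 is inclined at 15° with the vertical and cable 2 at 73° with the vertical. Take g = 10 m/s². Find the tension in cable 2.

Angles from the horizontal: cable 1 is 90° − 15° = 75°, cable 2 is 90° − 73° = 17°.
Weight W = 97.6 × 10 = 976 N acts straight down.
Horizontal: T_1 cos 75° = T_2 cos 17°  →  T_1 = 3.695 T_2.
Vertical: T_1 sin 75° + T_2 sin 17° = 976.
Substituting the horizontal relation into the vertical equation gives 3.861 T_2 = 976, so T_2 = 252.8 N.

T_2 ≈ 253 N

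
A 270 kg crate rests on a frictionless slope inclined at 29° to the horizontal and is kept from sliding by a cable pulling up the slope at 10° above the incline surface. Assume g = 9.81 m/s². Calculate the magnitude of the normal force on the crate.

N ≈ 2090 N

Take axes along and perpendicular to the incline. Weight components: W sin 29° = 1284 N down-slope, W cos 29° = 2317 N into the surface.
Along incline: T cos 10° = W sin 29° → T = 1304 N.
Perpendicular: N = W cos 29° − T sin 10° = 2090 N.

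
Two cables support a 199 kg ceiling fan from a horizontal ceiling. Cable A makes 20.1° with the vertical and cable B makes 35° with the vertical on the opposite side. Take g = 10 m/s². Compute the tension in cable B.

Angles from the horizontal: cable A is 90° − 20.1° = 69.9°, cable B is 90° − 35° = 55°.
Weight W = 199 × 10 = 1990 N acts straight down.
Horizontal: T_A cos 69.9° = T_B cos 55°  →  T_A = 1.669 T_B.
Vertical: T_A sin 69.9° + T_B sin 55° = 1990.
Substituting the horizontal relation into the vertical equation gives 2.387 T_B = 1990, so T_B = 833.8 N.

T_B ≈ 834 N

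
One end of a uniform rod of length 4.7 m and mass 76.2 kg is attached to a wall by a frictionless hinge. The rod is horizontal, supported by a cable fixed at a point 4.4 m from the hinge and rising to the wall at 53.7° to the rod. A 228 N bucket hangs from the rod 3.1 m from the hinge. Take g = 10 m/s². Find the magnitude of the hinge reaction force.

|H| ≈ 594 N

Take torques about the hinge: T sin 53.7° · 4.4 = 76.2×10×2.35 + 228×3.1 = 2497.5 N·m.
So T = 2497.5 / (0.8059 × 4.4) = 704.3 N.
ΣF_x = 0: H_x = T cos 53.7° = 416.95 N.
ΣF_y = 0: H_y = (76.2×10 + 228) − T sin 53.7° = 990 − 567.61 = 422.39 N.
|H| = √(H_x² + H_y²) = √((416.95)² + (422.39)²) = 593.52 N.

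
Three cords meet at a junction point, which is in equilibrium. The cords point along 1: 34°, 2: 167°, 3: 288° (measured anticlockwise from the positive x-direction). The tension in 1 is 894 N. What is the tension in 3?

T_3 ≈ 763 N

Resolve: ΣF_x = 894 cos 34° + T_2 cos 167° + T_3 cos 288° = 0.
        ΣF_y = 894 sin 34° + T_2 sin 167° + T_3 sin 288° = 0.
The known terms sum to (741.2, 499.9) N, so -0.9744 T_2 + 0.3090 T_3 = -741.2 and 0.2250 T_2 − 0.9511 T_3 = -499.9.
Solving simultaneously: T_2 = 1003 N, T_3 = 762.8 N.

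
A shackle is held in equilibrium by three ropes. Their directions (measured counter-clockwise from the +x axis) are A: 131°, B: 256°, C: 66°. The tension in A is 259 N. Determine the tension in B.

Resolve: ΣF_x = 259 cos 131° + T_B cos 256° + T_C cos 66° = 0.
        ΣF_y = 259 sin 131° + T_B sin 256° + T_C sin 66° = 0.
The known terms sum to (-169.9, 195.5) N, so -0.2419 T_B + 0.4067 T_C = 169.9 and -0.9703 T_B + 0.9135 T_C = -195.5.
Solving simultaneously: T_B = 1352 N, T_C = 1222 N.

T_B ≈ 1350 N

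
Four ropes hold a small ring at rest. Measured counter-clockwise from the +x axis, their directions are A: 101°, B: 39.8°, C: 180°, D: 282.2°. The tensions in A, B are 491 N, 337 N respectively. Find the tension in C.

T_C ≈ 316 N

Resolve: ΣF_x = 491 cos 101° + 337 cos 39.8° + T_C cos 180° + T_D cos 282.2° = 0.
        ΣF_y = 491 sin 101° + 337 sin 39.8° + T_C sin 180° + T_D sin 282.2° = 0.
The known terms sum to (165.2, 697.7) N, so -1.0000 T_C + 0.2113 T_D = -165.2 and 0.0000 T_C − 0.9774 T_D = -697.7.
Solving simultaneously: T_C = 316.1 N, T_D = 713.8 N.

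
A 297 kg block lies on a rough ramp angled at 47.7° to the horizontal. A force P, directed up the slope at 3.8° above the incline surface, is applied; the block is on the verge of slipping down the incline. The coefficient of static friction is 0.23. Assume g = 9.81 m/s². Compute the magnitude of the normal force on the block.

N ≈ 1850 N

On the verge of sliding down the incline, friction equals μN and acts up the slope.
Perpendicular: N + P sin 3.8° = W cos 47.7° = 1961 N.
Along incline: P cos 3.8° + μN = W sin 47.7° with W sin 47.7° = 2155 N.
Solving the pair for P and N: P = 1734 N, N = 1846 N (and f = μN = 424.6 N).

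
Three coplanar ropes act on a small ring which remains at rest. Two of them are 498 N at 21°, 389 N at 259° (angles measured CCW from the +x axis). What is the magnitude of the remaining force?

F ≈ 440 N

Sum the known components: ΣF_x = 390.7 N, ΣF_y = -203.4 N.
For equilibrium the remaining force must supply (−ΣF_x, −ΣF_y) = (-390.7, 203.4) N.
Magnitude = √((-390.7)² + (203.4)²) = 440.5 N; direction = atan2(203.4, -390.7) = 152.5°.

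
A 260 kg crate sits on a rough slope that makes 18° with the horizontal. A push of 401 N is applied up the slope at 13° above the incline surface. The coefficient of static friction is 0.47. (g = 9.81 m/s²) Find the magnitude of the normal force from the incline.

N ≈ 2340 N

Axes along / perpendicular to the incline. W sin 18° = 788.2 N down-slope; W cos 18° = 2426 N into the surface.
Perpendicular: N = W cos 18° − P sin 13° = 2426 − 90.21 = 2336 N.
Along incline: P cos 13° + f = W sin 18° (friction acts up-slope) → f = 788.2 − 390.7 = 397.5 N.
|f| = 397.5 N ≤ μN = 1098 N, so the crate is indeed static.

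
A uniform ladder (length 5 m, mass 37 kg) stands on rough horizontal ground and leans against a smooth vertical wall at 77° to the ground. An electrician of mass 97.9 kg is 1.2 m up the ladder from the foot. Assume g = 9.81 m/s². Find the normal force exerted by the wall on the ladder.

N_wall ≈ 95.1 N

Torques about the foot: N_wall · 5 sin 77° = 37×9.81×2.5 cos 77° + 97.9×9.81×1.2 cos 77° → N_wall = 95.113 N.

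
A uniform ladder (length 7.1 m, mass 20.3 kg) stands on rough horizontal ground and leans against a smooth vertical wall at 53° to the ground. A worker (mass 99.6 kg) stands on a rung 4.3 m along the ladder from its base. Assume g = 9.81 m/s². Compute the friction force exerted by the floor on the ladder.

f ≈ 521 N

Torques about the foot: N_wall · 7.1 sin 53° = 20.3×9.81×3.55 cos 53° + 99.6×9.81×4.3 cos 53° → N_wall = 520.95 N.
ΣF_x = 0: f_floor = N_wall = 520.95 N.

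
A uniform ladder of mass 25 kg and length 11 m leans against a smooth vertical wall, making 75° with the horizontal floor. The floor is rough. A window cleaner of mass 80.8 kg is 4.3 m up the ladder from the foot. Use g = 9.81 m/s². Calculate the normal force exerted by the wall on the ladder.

N_wall ≈ 116 N

Torques about the foot: N_wall · 11 sin 75° = 25×9.81×5.5 cos 75° + 80.8×9.81×4.3 cos 75° → N_wall = 115.88 N.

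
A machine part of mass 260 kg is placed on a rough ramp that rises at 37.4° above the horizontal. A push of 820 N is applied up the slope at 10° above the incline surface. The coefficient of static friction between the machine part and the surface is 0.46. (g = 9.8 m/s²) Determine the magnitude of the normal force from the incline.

N ≈ 1880 N

Axes along / perpendicular to the incline. W sin 37.4° = 1548 N down-slope; W cos 37.4° = 2024 N into the surface.
Perpendicular: N = W cos 37.4° − P sin 10° = 2024 − 142.4 = 1882 N.
Along incline: P cos 10° + f = W sin 37.4° (friction acts up-slope) → f = 1548 − 807.5 = 740.1 N.
|f| = 740.1 N ≤ μN = 865.6 N, so the machine part is indeed static.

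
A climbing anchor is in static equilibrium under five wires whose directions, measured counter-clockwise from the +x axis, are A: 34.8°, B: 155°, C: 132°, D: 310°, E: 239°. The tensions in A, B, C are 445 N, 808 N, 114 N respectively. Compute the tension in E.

Resolve: ΣF_x = 445 cos 34.8° + 808 cos 155° + 114 cos 132° + T_D cos 310° + T_E cos 239° = 0.
        ΣF_y = 445 sin 34.8° + 808 sin 155° + 114 sin 132° + T_D sin 310° + T_E sin 239° = 0.
The known terms sum to (-443.2, 680.2) N, so 0.6428 T_D − 0.5150 T_E = 443.2 and -0.7660 T_D − 0.8572 T_E = -680.2.
Solving simultaneously: T_D = 772.2 N, T_E = 103.3 N.

T_E ≈ 103 N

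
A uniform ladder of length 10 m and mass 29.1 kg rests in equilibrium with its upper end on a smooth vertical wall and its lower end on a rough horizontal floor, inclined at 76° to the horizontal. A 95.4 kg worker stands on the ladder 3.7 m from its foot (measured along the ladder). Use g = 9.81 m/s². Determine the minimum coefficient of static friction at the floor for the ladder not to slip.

ΣF_y = 0: N_floor = 29.1×9.81 + 95.4×9.81 = 1221.3 N.
Torques about the foot: N_wall · 10 sin 76° = 29.1×9.81×5 cos 76° + 95.4×9.81×3.7 cos 76° → N_wall = 121.92 N.
ΣF_x = 0: f_floor = N_wall = 121.92 N.
μ_min = f_floor / N_floor = 121.92 / 1221.3 = 0.09983.

μ_min ≈ 0.0998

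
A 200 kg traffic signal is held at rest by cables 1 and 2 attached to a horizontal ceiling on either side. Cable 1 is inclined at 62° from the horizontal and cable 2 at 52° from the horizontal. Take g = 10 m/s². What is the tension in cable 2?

T_2 ≈ 1030 N

Weight W = 200 × 10 = 2000 N acts straight down.
Horizontal: T_1 cos 62° = T_2 cos 52°  →  T_1 = 1.311 T_2.
Vertical: T_1 sin 62° + T_2 sin 52° = 2000.
Substituting the horizontal relation into the vertical equation gives 1.946 T_2 = 2000, so T_2 = 1028 N.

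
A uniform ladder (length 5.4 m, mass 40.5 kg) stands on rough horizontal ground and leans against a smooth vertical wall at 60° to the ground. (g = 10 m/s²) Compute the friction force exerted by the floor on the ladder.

Torques about the foot: N_wall · 5.4 sin 60° = 40.5×10×2.7 cos 60° → N_wall = 116.91 N.
ΣF_x = 0: f_floor = N_wall = 116.91 N.

f ≈ 117 N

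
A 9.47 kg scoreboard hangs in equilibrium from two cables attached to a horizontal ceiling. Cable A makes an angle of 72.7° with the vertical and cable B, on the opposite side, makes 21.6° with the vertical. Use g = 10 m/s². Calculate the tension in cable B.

T_B ≈ 90.7 N

Angles from the horizontal: cable A is 90° − 72.7° = 17.3°, cable B is 90° − 21.6° = 68.4°.
Weight W = 9.47 × 10 = 94.7 N acts straight down.
Horizontal: T_A cos 17.3° = T_B cos 68.4°  →  T_A = 0.3856 T_B.
Vertical: T_A sin 17.3° + T_B sin 68.4° = 94.7.
Substituting the horizontal relation into the vertical equation gives 1.044 T_B = 94.7, so T_B = 90.67 N.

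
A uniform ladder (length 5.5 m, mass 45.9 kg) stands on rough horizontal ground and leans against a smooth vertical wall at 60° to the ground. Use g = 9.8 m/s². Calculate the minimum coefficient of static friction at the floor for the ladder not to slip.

ΣF_y = 0: N_floor = 45.9×9.8 = 449.82 N.
Torques about the foot: N_wall · 5.5 sin 60° = 45.9×9.8×2.75 cos 60° → N_wall = 129.85 N.
ΣF_x = 0: f_floor = N_wall = 129.85 N.
μ_min = f_floor / N_floor = 129.85 / 449.82 = 0.2887.

μ_min ≈ 0.289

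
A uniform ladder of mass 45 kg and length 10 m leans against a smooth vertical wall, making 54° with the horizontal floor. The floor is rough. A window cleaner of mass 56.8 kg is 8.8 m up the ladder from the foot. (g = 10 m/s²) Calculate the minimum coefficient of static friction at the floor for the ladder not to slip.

μ_min ≈ 0.517

ΣF_y = 0: N_floor = 45×10 + 56.8×10 = 1018 N.
Torques about the foot: N_wall · 10 sin 54° = 45×10×5 cos 54° + 56.8×10×8.8 cos 54° → N_wall = 526.63 N.
ΣF_x = 0: f_floor = N_wall = 526.63 N.
μ_min = f_floor / N_floor = 526.63 / 1018 = 0.5173.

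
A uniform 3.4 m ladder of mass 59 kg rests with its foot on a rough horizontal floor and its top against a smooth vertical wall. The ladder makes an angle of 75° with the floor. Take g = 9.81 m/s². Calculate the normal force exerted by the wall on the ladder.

N_wall ≈ 77.5 N

Torques about the foot: N_wall · 3.4 sin 75° = 59×9.81×1.7 cos 75° → N_wall = 77.543 N.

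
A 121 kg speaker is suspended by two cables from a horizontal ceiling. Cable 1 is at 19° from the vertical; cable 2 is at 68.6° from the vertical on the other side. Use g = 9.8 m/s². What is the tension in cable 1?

Angles from the horizontal: cable 1 is 90° − 19° = 71°, cable 2 is 90° − 68.6° = 21.4°.
Weight W = 121 × 9.8 = 1186 N acts straight down.
Horizontal: T_1 cos 71° = T_2 cos 21.4°  →  T_2 = 0.3497 T_1.
Vertical: T_1 sin 71° + T_2 sin 21.4° = 1186.
Substituting the horizontal relation into the vertical equation gives 1.073 T_1 = 1186, so T_1 = 1105 N.

T_1 ≈ 1110 N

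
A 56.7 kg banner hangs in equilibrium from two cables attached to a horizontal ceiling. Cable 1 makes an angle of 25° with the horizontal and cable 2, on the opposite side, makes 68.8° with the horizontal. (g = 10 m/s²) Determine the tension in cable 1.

T_1 ≈ 205 N

Weight W = 56.7 × 10 = 567 N acts straight down.
Horizontal: T_1 cos 25° = T_2 cos 68.8°  →  T_2 = 2.506 T_1.
Vertical: T_1 sin 25° + T_2 sin 68.8° = 567.
Substituting the horizontal relation into the vertical equation gives 2.759 T_1 = 567, so T_1 = 205.5 N.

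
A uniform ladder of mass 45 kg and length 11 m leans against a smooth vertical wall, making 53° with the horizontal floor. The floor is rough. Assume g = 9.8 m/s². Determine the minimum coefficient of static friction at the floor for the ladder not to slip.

ΣF_y = 0: N_floor = 45×9.8 = 441 N.
Torques about the foot: N_wall · 11 sin 53° = 45×9.8×5.5 cos 53° → N_wall = 166.16 N.
ΣF_x = 0: f_floor = N_wall = 166.16 N.
μ_min = f_floor / N_floor = 166.16 / 441 = 0.3768.

μ_min ≈ 0.377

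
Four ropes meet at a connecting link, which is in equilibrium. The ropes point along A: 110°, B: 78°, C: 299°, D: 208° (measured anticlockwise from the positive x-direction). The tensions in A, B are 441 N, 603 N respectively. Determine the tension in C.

T_C ≈ 899 N

Resolve: ΣF_x = 441 cos 110° + 603 cos 78° + T_C cos 299° + T_D cos 208° = 0.
        ΣF_y = 441 sin 110° + 603 sin 78° + T_C sin 299° + T_D sin 208° = 0.
The known terms sum to (-25.46, 1004) N, so 0.4848 T_C − 0.8829 T_D = 25.46 and -0.8746 T_C − 0.4695 T_D = -1004.
Solving simultaneously: T_C = 898.8 N, T_D = 464.7 N.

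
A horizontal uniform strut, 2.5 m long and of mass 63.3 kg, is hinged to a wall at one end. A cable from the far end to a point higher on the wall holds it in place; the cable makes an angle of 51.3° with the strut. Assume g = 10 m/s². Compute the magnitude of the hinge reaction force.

|H| ≈ 406 N

Take torques about the hinge: T sin 51.3° · 2.5 = 63.3×10×1.25 = 791.25 N·m.
So T = 791.25 / (0.7804 × 2.5) = 405.55 N.
ΣF_x = 0: H_x = T cos 51.3° = 253.56 N.
ΣF_y = 0: H_y = (63.3×10) − T sin 51.3° = 633 − 316.5 = 316.5 N.
|H| = √(H_x² + H_y²) = √((253.56)² + (316.5)²) = 405.55 N.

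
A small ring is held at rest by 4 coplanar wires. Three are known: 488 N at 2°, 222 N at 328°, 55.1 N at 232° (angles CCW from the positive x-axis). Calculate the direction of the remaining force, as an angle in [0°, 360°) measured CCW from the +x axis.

θ ≈ 167°

Sum the known components: ΣF_x = 642 N, ΣF_y = -144 N.
For equilibrium the remaining force must supply (−ΣF_x, −ΣF_y) = (-642, 144) N.
Magnitude = √((-642)² + (144)²) = 658 N; direction = atan2(144, -642) = 167.4°.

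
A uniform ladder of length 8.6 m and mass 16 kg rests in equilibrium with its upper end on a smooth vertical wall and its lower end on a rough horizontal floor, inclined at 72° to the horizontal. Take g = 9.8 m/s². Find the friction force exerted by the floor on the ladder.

f ≈ 25.5 N

Torques about the foot: N_wall · 8.6 sin 72° = 16×9.8×4.3 cos 72° → N_wall = 25.474 N.
ΣF_x = 0: f_floor = N_wall = 25.474 N.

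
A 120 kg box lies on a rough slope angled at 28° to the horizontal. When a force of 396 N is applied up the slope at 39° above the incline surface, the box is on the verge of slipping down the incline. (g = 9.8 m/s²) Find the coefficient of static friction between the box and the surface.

On the verge of sliding down the incline, friction is at its maximum μN and acts up the slope.
Perpendicular to incline: N = W cos 28° − P sin 39° = 1038 − 249.2 = 789.1 N.
Along incline: P cos 39° + μN = W sin 28° → μ = (W sin 28° − P cos 39°) / N = 0.3096.

μ ≈ 0.310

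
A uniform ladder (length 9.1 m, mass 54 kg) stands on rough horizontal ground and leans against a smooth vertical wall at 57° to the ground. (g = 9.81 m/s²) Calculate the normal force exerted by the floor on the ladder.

N_floor ≈ 530 N

ΣF_y = 0: N_floor = 54×9.81 = 529.74 N.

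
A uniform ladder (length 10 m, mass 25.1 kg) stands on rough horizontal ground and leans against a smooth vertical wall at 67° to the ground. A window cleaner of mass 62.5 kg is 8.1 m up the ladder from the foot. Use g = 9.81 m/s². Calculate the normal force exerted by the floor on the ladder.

N_floor ≈ 859 N

ΣF_y = 0: N_floor = 25.1×9.81 + 62.5×9.81 = 859.36 N.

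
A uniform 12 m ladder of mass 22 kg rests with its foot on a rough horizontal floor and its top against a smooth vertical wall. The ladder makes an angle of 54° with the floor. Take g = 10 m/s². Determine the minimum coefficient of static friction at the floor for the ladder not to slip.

ΣF_y = 0: N_floor = 22×10 = 220 N.
Torques about the foot: N_wall · 12 sin 54° = 22×10×6 cos 54° → N_wall = 79.92 N.
ΣF_x = 0: f_floor = N_wall = 79.92 N.
μ_min = f_floor / N_floor = 79.92 / 220 = 0.3633.

μ_min ≈ 0.363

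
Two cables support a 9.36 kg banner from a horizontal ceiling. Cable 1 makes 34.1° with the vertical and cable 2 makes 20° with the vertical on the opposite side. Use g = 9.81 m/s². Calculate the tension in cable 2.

Angles from the horizontal: cable 1 is 90° − 34.1° = 55.9°, cable 2 is 90° − 20° = 70°.
Weight W = 9.36 × 9.81 = 91.82 N acts straight down.
Horizontal: T_1 cos 55.9° = T_2 cos 70°  →  T_1 = 0.6101 T_2.
Vertical: T_1 sin 55.9° + T_2 sin 70° = 91.82.
Substituting the horizontal relation into the vertical equation gives 1.445 T_2 = 91.82, so T_2 = 63.55 N.

T_2 ≈ 63.6 N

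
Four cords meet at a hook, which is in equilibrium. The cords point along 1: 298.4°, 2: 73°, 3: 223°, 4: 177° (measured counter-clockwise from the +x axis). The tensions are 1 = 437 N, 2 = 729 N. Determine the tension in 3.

Resolve: ΣF_x = 437 cos 298.4° + 729 cos 73° + T_3 cos 223° + T_4 cos 177° = 0.
        ΣF_y = 437 sin 298.4° + 729 sin 73° + T_3 sin 223° + T_4 sin 177° = 0.
The known terms sum to (421, 312.7) N, so -0.7314 T_3 − 0.9986 T_4 = -421 and -0.6820 T_3 + 0.0523 T_4 = -312.7.
Solving simultaneously: T_3 = 464.8 N, T_4 = 81.17 N.

T_3 ≈ 465 N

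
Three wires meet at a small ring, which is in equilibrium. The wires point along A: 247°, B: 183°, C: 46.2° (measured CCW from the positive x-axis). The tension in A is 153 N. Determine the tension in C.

Resolve: ΣF_x = 153 cos 247° + T_B cos 183° + T_C cos 46.2° = 0.
        ΣF_y = 153 sin 247° + T_B sin 183° + T_C sin 46.2° = 0.
The known terms sum to (-59.78, -140.8) N, so -0.9986 T_B + 0.6921 T_C = 59.78 and -0.0523 T_B + 0.7218 T_C = 140.8.
Solving simultaneously: T_B = 79.37 N, T_C = 200.9 N.

T_C ≈ 201 N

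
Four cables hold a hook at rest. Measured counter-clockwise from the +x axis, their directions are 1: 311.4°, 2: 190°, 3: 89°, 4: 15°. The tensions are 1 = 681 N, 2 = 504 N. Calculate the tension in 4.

Resolve: ΣF_x = 681 cos 311.4° + 504 cos 190° + T_3 cos 89° + T_4 cos 15° = 0.
        ΣF_y = 681 sin 311.4° + 504 sin 190° + T_3 sin 89° + T_4 sin 15° = 0.
The known terms sum to (-45.99, -598.3) N, so 0.0175 T_3 + 0.9659 T_4 = 45.99 and 0.9998 T_3 + 0.2588 T_4 = 598.3.
Solving simultaneously: T_3 = 588.9 N, T_4 = 36.97 N.

T_4 ≈ 37 N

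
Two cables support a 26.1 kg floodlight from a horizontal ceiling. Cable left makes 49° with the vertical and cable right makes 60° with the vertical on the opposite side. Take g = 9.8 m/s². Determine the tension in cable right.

Angles from the horizontal: cable left is 90° − 49° = 41°, cable right is 90° − 60° = 30°.
Weight W = 26.1 × 9.8 = 255.8 N acts straight down.
Horizontal: T_left cos 41° = T_right cos 30°  →  T_left = 1.147 T_right.
Vertical: T_left sin 41° + T_right sin 30° = 255.8.
Substituting the horizontal relation into the vertical equation gives 1.253 T_right = 255.8, so T_right = 204.2 N.

T_right ≈ 204 N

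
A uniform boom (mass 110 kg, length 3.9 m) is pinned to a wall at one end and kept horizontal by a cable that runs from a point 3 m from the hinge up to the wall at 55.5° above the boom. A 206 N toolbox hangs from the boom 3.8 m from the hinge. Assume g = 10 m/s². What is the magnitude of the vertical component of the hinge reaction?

|H_y| ≈ 330 N

Take torques about the hinge: T sin 55.5° · 3 = 110×10×1.95 + 206×3.8 = 2927.8 N·m.
So T = 2927.8 / (0.8241 × 3) = 1184.2 N.
ΣF_y = 0: H_y = (110×10 + 206) − T sin 55.5° = 1306 − 975.93 = 330.07 N.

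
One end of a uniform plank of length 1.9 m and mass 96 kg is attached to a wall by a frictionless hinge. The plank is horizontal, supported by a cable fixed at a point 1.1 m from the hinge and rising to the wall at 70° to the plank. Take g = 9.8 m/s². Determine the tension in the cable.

Take torques about the hinge: T sin 70° · 1.1 = 96×9.8×0.95 = 893.76 N·m.
So T = 893.76 / (0.9397 × 1.1) = 864.65 N.

T ≈ 865 N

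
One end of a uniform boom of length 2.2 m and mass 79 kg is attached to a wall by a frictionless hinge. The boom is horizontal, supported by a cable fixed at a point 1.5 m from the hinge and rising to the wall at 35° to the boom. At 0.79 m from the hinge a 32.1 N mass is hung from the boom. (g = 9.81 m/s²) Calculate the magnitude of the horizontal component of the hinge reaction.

Take torques about the hinge: T sin 35° · 1.5 = 79×9.81×1.1 + 32.1×0.79 = 877.85 N·m.
So T = 877.85 / (0.5736 × 1.5) = 1020.3 N.
ΣF_x = 0: H_x = T cos 35° = 835.8 N.

H_x ≈ 836 N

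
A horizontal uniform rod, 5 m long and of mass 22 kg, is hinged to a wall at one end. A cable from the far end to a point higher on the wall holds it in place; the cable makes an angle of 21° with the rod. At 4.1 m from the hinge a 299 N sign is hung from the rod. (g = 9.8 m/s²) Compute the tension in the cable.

T ≈ 985 N

Take torques about the hinge: T sin 21° · 5 = 22×9.8×2.5 + 299×4.1 = 1764.9 N·m.
So T = 1764.9 / (0.3584 × 5) = 984.97 N.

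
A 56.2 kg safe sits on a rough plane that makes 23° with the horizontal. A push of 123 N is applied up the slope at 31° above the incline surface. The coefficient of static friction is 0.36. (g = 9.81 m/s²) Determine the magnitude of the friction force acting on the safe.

Axes along / perpendicular to the incline. W sin 23° = 215.4 N down-slope; W cos 23° = 507.5 N into the surface.
Perpendicular: N = W cos 23° − P sin 31° = 507.5 − 63.35 = 444.1 N.
Along incline: P cos 31° + f = W sin 23° (friction acts up-slope) → f = 215.4 − 105.4 = 110 N.
|f| = 110 N ≤ μN = 159.9 N, so the safe is indeed static.

f ≈ 110 N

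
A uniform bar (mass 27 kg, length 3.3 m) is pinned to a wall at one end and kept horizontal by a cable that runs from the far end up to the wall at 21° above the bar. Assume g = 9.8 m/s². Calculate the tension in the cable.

T ≈ 369 N

Take torques about the hinge: T sin 21° · 3.3 = 27×9.8×1.65 = 436.59 N·m.
So T = 436.59 / (0.3584 × 3.3) = 369.17 N.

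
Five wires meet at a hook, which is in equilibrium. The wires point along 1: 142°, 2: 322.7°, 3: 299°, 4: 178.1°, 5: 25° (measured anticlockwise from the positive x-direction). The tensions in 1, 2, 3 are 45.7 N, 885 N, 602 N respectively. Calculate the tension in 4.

T_4 ≈ 2970 N

Resolve: ΣF_x = 45.7 cos 142° + 885 cos 322.7° + 602 cos 299° + T_4 cos 178.1° + T_5 cos 25° = 0.
        ΣF_y = 45.7 sin 142° + 885 sin 322.7° + 602 sin 299° + T_4 sin 178.1° + T_5 sin 25° = 0.
The known terms sum to (959.8, -1035) N, so -0.9995 T_4 + 0.9063 T_5 = -959.8 and 0.0332 T_4 + 0.4226 T_5 = 1035.
Solving simultaneously: T_4 = 2969 N, T_5 = 2215 N.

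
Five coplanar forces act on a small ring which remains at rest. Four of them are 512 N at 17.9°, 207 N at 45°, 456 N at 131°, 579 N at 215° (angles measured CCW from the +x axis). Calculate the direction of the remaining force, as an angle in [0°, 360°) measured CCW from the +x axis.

θ ≈ 294°

Sum the known components: ΣF_x = -139.9 N, ΣF_y = 315.8 N.
For equilibrium the remaining force must supply (−ΣF_x, −ΣF_y) = (139.9, -315.8) N.
Magnitude = √((139.9)² + (-315.8)²) = 345.4 N; direction = atan2(-315.8, 139.9) = 293.9°.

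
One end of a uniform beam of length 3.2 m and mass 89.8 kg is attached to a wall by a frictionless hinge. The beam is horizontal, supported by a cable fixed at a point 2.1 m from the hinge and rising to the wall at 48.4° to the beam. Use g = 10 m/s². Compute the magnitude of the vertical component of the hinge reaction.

Take torques about the hinge: T sin 48.4° · 2.1 = 89.8×10×1.6 = 1436.8 N·m.
So T = 1436.8 / (0.7478 × 2.1) = 914.94 N.
ΣF_y = 0: H_y = (89.8×10) − T sin 48.4° = 898 − 684.19 = 213.81 N.

|H_y| ≈ 214 N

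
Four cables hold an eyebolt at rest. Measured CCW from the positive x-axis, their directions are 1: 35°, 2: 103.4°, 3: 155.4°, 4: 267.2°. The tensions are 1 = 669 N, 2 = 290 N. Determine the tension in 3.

T_3 ≈ 482 N

Resolve: ΣF_x = 669 cos 35° + 290 cos 103.4° + T_3 cos 155.4° + T_4 cos 267.2° = 0.
        ΣF_y = 669 sin 35° + 290 sin 103.4° + T_3 sin 155.4° + T_4 sin 267.2° = 0.
The known terms sum to (480.8, 665.8) N, so -0.9092 T_3 − 0.0488 T_4 = -480.8 and 0.4163 T_3 − 0.9988 T_4 = -665.8.
Solving simultaneously: T_3 = 482.2 N, T_4 = 867.6 N.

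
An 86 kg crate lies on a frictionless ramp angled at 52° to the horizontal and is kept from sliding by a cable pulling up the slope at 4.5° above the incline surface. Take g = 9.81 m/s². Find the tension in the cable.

T ≈ 667 N

Take axes along and perpendicular to the incline. Weight components: W sin 52° = 664.8 N down-slope, W cos 52° = 519.4 N into the surface.
Along incline: T cos 4.5° = W sin 52° → T = 666.9 N.
Perpendicular: N = W cos 52° − T sin 4.5° = 467.1 N.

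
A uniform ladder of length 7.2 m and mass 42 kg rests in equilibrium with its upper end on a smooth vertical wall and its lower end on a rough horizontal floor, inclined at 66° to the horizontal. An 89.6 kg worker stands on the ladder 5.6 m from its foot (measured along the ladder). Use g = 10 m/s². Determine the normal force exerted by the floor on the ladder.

N_floor ≈ 1320 N

ΣF_y = 0: N_floor = 42×10 + 89.6×10 = 1316 N.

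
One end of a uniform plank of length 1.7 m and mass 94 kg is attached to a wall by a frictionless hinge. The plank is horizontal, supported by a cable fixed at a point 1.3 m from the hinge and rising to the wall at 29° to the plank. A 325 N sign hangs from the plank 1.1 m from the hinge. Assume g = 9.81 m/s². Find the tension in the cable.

T ≈ 1810 N

Take torques about the hinge: T sin 29° · 1.3 = 94×9.81×0.85 + 325×1.1 = 1141.3 N·m.
So T = 1141.3 / (0.4848 × 1.3) = 1810.9 N.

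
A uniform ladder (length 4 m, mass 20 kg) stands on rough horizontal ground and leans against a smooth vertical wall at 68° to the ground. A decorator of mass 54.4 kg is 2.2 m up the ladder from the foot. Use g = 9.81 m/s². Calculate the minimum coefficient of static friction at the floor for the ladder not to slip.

ΣF_y = 0: N_floor = 20×9.81 + 54.4×9.81 = 729.86 N.
Torques about the foot: N_wall · 4 sin 68° = 20×9.81×2 cos 68° + 54.4×9.81×2.2 cos 68° → N_wall = 158.22 N.
ΣF_x = 0: f_floor = N_wall = 158.22 N.
μ_min = f_floor / N_floor = 158.22 / 729.86 = 0.2168.

μ_min ≈ 0.217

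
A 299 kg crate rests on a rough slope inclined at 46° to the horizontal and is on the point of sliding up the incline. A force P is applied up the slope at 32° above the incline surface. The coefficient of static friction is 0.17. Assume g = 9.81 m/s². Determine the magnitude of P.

On the verge of sliding up the incline, friction equals μN and acts down the slope.
Perpendicular: N + P sin 32° = W cos 46° = 2038 N.
Along incline: P cos 32° = W sin 46° + μN  with W sin 46° = 2110 N.
Solving the pair for P and N: P = 2618 N, N = 650.1 N (and f = μN = 110.5 N).

P ≈ 2620 N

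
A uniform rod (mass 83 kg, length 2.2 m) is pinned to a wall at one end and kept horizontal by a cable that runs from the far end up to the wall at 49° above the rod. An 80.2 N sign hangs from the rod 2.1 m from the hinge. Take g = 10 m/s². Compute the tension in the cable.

Take torques about the hinge: T sin 49° · 2.2 = 83×10×1.1 + 80.2×2.1 = 1081.4 N·m.
So T = 1081.4 / (0.7547 × 2.2) = 651.32 N.

T ≈ 651 N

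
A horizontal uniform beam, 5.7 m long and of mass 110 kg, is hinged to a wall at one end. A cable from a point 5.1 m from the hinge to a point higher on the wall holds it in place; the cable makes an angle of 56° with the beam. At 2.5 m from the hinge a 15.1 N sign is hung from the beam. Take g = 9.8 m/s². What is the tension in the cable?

T ≈ 736 N

Take torques about the hinge: T sin 56° · 5.1 = 110×9.8×2.85 + 15.1×2.5 = 3110.1 N·m.
So T = 3110.1 / (0.8290 × 5.1) = 735.57 N.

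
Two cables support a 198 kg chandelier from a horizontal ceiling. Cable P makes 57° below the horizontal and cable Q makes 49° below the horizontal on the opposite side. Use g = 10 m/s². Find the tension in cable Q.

Weight W = 198 × 10 = 1980 N acts straight down.
Horizontal: T_P cos 57° = T_Q cos 49°  →  T_P = 1.205 T_Q.
Vertical: T_P sin 57° + T_Q sin 49° = 1980.
Substituting the horizontal relation into the vertical equation gives 1.765 T_Q = 1980, so T_Q = 1122 N.

T_Q ≈ 1120 N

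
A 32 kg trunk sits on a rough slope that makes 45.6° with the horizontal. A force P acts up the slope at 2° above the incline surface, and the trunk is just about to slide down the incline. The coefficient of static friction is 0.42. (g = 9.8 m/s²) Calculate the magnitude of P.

On the verge of sliding down the incline, friction equals μN and acts up the slope.
Perpendicular: N + P sin 2° = W cos 45.6° = 219.4 N.
Along incline: P cos 2° + μN = W sin 45.6° with W sin 45.6° = 224.1 N.
Solving the pair for P and N: P = 133.9 N, N = 214.7 N (and f = μN = 90.19 N).

P ≈ 134 N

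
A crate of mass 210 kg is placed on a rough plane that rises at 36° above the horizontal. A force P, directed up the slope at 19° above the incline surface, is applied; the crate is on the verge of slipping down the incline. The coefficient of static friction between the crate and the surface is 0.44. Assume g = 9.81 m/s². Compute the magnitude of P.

On the verge of sliding down the incline, friction equals μN and acts up the slope.
Perpendicular: N + P sin 19° = W cos 36° = 1667 N.
Along incline: P cos 19° + μN = W sin 36° with W sin 36° = 1211 N.
Solving the pair for P and N: P = 595.3 N, N = 1473 N (and f = μN = 648.1 N).

P ≈ 595 N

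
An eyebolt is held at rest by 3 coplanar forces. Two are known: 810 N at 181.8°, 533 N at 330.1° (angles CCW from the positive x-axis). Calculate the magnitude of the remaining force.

Sum the known components: ΣF_x = -347.5 N, ΣF_y = -291.1 N.
For equilibrium the remaining force must supply (−ΣF_x, −ΣF_y) = (347.5, 291.1) N.
Magnitude = √((347.5)² + (291.1)²) = 453.4 N; direction = atan2(291.1, 347.5) = 40.0°.

F ≈ 453 N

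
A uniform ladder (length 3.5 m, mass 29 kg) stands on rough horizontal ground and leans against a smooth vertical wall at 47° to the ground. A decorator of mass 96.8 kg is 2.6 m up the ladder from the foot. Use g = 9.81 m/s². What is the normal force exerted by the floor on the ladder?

ΣF_y = 0: N_floor = 29×9.81 + 96.8×9.81 = 1234.1 N.

N_floor ≈ 1230 N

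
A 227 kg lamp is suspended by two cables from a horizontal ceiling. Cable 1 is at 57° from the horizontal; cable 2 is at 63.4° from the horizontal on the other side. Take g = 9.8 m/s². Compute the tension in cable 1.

T_1 ≈ 1150 N

Weight W = 227 × 9.8 = 2225 N acts straight down.
Horizontal: T_1 cos 57° = T_2 cos 63.4°  →  T_2 = 1.216 T_1.
Vertical: T_1 sin 57° + T_2 sin 63.4° = 2225.
Substituting the horizontal relation into the vertical equation gives 1.926 T_1 = 2225, so T_1 = 1155 N.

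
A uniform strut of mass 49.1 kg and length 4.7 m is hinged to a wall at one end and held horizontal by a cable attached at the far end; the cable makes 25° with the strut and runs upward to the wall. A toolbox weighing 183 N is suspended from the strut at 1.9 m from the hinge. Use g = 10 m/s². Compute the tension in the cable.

T ≈ 756 N

Take torques about the hinge: T sin 25° · 4.7 = 49.1×10×2.35 + 183×1.9 = 1501.6 N·m.
So T = 1501.6 / (0.4226 × 4.7) = 755.95 N.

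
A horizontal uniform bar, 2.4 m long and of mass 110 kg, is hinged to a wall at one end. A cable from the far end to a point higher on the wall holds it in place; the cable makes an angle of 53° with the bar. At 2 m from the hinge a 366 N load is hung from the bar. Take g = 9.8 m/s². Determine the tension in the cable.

Take torques about the hinge: T sin 53° · 2.4 = 110×9.8×1.2 + 366×2 = 2025.6 N·m.
So T = 2025.6 / (0.7986 × 2.4) = 1056.8 N.

T ≈ 1060 N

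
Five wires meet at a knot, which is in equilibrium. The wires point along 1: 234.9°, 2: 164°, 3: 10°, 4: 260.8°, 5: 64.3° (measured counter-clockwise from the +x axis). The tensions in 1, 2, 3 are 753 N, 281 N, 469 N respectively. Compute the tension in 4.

T_4 ≈ 67.2 N

Resolve: ΣF_x = 753 cos 234.9° + 281 cos 164° + 469 cos 10° + T_4 cos 260.8° + T_5 cos 64.3° = 0.
        ΣF_y = 753 sin 234.9° + 281 sin 164° + 469 sin 10° + T_4 sin 260.8° + T_5 sin 64.3° = 0.
The known terms sum to (-241.2, -457.2) N, so -0.1599 T_4 + 0.4337 T_5 = 241.2 and -0.9871 T_4 + 0.9011 T_5 = 457.2.
Solving simultaneously: T_4 = 67.25 N, T_5 = 581 N.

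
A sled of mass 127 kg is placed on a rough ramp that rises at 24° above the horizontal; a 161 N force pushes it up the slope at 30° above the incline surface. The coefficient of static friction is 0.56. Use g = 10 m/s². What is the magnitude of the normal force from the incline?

N ≈ 1080 N

Axes along / perpendicular to the incline. W sin 24° = 516.6 N down-slope; W cos 24° = 1160 N into the surface.
Perpendicular: N = W cos 24° − P sin 30° = 1160 − 80.5 = 1080 N.
Along incline: P cos 30° + f = W sin 24° (friction acts up-slope) → f = 516.6 − 139.4 = 377.1 N.
|f| = 377.1 N ≤ μN = 604.6 N, so the sled is indeed static.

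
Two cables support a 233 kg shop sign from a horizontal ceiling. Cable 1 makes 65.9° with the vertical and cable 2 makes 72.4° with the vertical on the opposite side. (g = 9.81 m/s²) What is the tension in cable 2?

T_2 ≈ 3140 N

Angles from the horizontal: cable 1 is 90° − 65.9° = 24.1°, cable 2 is 90° − 72.4° = 17.6°.
Weight W = 233 × 9.81 = 2286 N acts straight down.
Horizontal: T_1 cos 24.1° = T_2 cos 17.6°  →  T_1 = 1.044 T_2.
Vertical: T_1 sin 24.1° + T_2 sin 17.6° = 2286.
Substituting the horizontal relation into the vertical equation gives 0.7288 T_2 = 2286, so T_2 = 3136 N.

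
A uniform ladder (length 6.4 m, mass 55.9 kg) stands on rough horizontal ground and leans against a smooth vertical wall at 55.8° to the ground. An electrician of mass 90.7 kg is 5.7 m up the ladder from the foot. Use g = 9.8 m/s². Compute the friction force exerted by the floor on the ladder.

Torques about the foot: N_wall · 6.4 sin 55.8° = 55.9×9.8×3.2 cos 55.8° + 90.7×9.8×5.7 cos 55.8° → N_wall = 724.15 N.
ΣF_x = 0: f_floor = N_wall = 724.15 N.

f ≈ 724 N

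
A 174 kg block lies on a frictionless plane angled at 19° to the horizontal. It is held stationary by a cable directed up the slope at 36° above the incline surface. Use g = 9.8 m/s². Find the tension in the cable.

T ≈ 686 N

Take axes along and perpendicular to the incline. Weight components: W sin 19° = 555.2 N down-slope, W cos 19° = 1612 N into the surface.
Along incline: T cos 36° = W sin 19° → T = 686.2 N.
Perpendicular: N = W cos 19° − T sin 36° = 1209 N.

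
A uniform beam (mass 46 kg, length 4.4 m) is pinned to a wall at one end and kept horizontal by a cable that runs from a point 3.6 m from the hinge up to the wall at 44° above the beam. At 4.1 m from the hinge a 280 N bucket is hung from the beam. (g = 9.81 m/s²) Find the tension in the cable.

T ≈ 856 N

Take torques about the hinge: T sin 44° · 3.6 = 46×9.81×2.2 + 280×4.1 = 2140.8 N·m.
So T = 2140.8 / (0.6947 × 3.6) = 856.05 N.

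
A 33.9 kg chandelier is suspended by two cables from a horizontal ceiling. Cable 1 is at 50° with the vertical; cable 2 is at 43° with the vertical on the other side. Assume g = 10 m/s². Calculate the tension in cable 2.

Angles from the horizontal: cable 1 is 90° − 50° = 40°, cable 2 is 90° − 43° = 47°.
Weight W = 33.9 × 10 = 339 N acts straight down.
Horizontal: T_1 cos 40° = T_2 cos 47°  →  T_1 = 0.8903 T_2.
Vertical: T_1 sin 40° + T_2 sin 47° = 339.
Substituting the horizontal relation into the vertical equation gives 1.304 T_2 = 339, so T_2 = 260 N.

T_2 ≈ 260 N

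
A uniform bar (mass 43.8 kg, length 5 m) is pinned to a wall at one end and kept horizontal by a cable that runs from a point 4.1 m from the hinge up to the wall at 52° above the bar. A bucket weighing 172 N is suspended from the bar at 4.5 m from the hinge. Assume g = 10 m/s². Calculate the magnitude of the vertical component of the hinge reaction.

|H_y| ≈ 154 N

Take torques about the hinge: T sin 52° · 4.1 = 43.8×10×2.5 + 172×4.5 = 1869 N·m.
So T = 1869 / (0.7880 × 4.1) = 578.49 N.
ΣF_y = 0: H_y = (43.8×10 + 172) − T sin 52° = 610 − 455.85 = 154.15 N.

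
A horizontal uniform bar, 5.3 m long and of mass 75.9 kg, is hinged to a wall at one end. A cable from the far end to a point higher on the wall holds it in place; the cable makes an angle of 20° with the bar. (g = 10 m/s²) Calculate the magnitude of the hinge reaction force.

Take torques about the hinge: T sin 20° · 5.3 = 75.9×10×2.65 = 2011.3 N·m.
So T = 2011.3 / (0.3420 × 5.3) = 1109.6 N.
ΣF_x = 0: H_x = T cos 20° = 1042.7 N.
ΣF_y = 0: H_y = (75.9×10) − T sin 20° = 759 − 379.5 = 379.5 N.
|H| = √(H_x² + H_y²) = √((1042.7)² + (379.5)²) = 1109.6 N.

|H| ≈ 1110 N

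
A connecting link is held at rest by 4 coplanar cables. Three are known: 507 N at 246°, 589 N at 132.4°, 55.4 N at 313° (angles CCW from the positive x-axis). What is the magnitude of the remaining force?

Sum the known components: ΣF_x = -565.6 N, ΣF_y = -68.73 N.
For equilibrium the remaining force must supply (−ΣF_x, −ΣF_y) = (565.6, 68.73) N.
Magnitude = √((565.6)² + (68.73)²) = 569.8 N; direction = atan2(68.73, 565.6) = 6.9°.

F ≈ 570 N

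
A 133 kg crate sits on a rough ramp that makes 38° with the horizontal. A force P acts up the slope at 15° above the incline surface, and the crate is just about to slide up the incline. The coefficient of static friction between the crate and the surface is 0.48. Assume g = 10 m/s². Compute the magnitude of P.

P ≈ 1210 N

On the verge of sliding up the incline, friction equals μN and acts down the slope.
Perpendicular: N + P sin 15° = W cos 38° = 1048 N.
Along incline: P cos 15° = W sin 38° + μN  with W sin 38° = 818.8 N.
Solving the pair for P and N: P = 1213 N, N = 734.2 N (and f = μN = 352.4 N).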